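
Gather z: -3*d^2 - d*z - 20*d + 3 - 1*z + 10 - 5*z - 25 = -3*d^2 - 20*d + z*(-d - 6) - 12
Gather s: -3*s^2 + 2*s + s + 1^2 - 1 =-3*s^2 + 3*s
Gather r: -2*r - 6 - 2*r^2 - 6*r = -2*r^2 - 8*r - 6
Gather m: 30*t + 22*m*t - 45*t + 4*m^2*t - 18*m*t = 4*m^2*t + 4*m*t - 15*t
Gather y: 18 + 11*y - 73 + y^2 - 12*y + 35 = y^2 - y - 20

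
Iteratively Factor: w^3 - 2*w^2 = (w)*(w^2 - 2*w) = w*(w - 2)*(w)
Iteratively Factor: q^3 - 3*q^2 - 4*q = (q)*(q^2 - 3*q - 4) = q*(q - 4)*(q + 1)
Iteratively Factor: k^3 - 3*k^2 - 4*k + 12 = (k - 2)*(k^2 - k - 6) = (k - 2)*(k + 2)*(k - 3)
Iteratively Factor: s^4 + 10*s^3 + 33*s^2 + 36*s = (s)*(s^3 + 10*s^2 + 33*s + 36) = s*(s + 4)*(s^2 + 6*s + 9) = s*(s + 3)*(s + 4)*(s + 3)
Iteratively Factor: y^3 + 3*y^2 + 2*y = (y + 2)*(y^2 + y) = (y + 1)*(y + 2)*(y)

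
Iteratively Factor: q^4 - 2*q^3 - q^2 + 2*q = (q)*(q^3 - 2*q^2 - q + 2) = q*(q + 1)*(q^2 - 3*q + 2) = q*(q - 1)*(q + 1)*(q - 2)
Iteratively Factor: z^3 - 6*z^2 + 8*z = (z - 4)*(z^2 - 2*z) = (z - 4)*(z - 2)*(z)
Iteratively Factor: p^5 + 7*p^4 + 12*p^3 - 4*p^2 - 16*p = (p + 2)*(p^4 + 5*p^3 + 2*p^2 - 8*p) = (p + 2)^2*(p^3 + 3*p^2 - 4*p) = (p - 1)*(p + 2)^2*(p^2 + 4*p) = (p - 1)*(p + 2)^2*(p + 4)*(p)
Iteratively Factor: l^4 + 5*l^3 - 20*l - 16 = (l + 4)*(l^3 + l^2 - 4*l - 4) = (l + 2)*(l + 4)*(l^2 - l - 2) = (l + 1)*(l + 2)*(l + 4)*(l - 2)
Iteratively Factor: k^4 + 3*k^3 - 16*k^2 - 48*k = (k - 4)*(k^3 + 7*k^2 + 12*k) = k*(k - 4)*(k^2 + 7*k + 12) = k*(k - 4)*(k + 4)*(k + 3)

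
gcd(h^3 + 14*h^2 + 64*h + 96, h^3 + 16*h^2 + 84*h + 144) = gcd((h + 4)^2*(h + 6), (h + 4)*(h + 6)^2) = h^2 + 10*h + 24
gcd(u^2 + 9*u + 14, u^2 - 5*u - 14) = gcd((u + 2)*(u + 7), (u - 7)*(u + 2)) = u + 2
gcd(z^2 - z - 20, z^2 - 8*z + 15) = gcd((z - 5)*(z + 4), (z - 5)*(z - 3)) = z - 5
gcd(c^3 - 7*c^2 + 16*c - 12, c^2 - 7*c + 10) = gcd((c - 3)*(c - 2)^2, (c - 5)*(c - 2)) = c - 2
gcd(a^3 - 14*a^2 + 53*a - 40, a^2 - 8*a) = a - 8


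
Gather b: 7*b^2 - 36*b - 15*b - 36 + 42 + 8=7*b^2 - 51*b + 14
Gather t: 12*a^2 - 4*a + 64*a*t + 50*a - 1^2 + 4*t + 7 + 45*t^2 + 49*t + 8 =12*a^2 + 46*a + 45*t^2 + t*(64*a + 53) + 14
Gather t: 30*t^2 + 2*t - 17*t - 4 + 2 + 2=30*t^2 - 15*t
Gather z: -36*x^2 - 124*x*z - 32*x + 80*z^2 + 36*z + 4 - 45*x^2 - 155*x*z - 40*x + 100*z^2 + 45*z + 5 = -81*x^2 - 72*x + 180*z^2 + z*(81 - 279*x) + 9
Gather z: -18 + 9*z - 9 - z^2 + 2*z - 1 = -z^2 + 11*z - 28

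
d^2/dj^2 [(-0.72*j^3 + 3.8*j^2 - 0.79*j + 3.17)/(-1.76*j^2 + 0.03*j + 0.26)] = (-3.5527136788005e-15*j^5 + 1.4210854715202e-14*j^4 + 5.153168*j^3 - 69.315936*j^2 + 3.465312*j - 3.432974)/(5.451776*j^6 - 0.278784*j^5 - 2.411376*j^4 + 0.082341*j^3 + 0.356226*j^2 - 0.006084*j - 0.017576)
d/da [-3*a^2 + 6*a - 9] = 6 - 6*a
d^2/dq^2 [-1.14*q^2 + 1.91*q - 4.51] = -2.28000000000000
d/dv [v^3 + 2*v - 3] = 3*v^2 + 2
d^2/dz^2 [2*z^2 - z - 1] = 4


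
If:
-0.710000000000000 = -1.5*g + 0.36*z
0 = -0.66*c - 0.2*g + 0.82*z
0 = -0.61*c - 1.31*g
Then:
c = -0.75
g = 0.35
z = -0.52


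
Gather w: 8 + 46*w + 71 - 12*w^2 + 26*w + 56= -12*w^2 + 72*w + 135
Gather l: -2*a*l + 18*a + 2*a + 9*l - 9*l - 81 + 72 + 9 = -2*a*l + 20*a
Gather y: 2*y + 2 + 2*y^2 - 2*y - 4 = 2*y^2 - 2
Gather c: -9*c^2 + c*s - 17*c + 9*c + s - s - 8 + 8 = -9*c^2 + c*(s - 8)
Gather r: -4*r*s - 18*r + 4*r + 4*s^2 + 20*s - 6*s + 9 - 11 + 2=r*(-4*s - 14) + 4*s^2 + 14*s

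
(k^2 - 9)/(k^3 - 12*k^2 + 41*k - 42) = (k + 3)/(k^2 - 9*k + 14)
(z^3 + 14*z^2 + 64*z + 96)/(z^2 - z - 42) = (z^2 + 8*z + 16)/(z - 7)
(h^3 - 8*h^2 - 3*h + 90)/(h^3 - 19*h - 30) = (h - 6)/(h + 2)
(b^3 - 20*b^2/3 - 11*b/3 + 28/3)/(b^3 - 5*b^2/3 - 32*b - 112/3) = (b - 1)/(b + 4)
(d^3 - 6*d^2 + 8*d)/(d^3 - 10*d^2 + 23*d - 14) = d*(d - 4)/(d^2 - 8*d + 7)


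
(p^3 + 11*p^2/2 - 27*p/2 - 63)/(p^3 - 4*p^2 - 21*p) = (p^2 + 5*p/2 - 21)/(p*(p - 7))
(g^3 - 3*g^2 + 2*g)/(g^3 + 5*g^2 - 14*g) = (g - 1)/(g + 7)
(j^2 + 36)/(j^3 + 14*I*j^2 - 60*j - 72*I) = (j - 6*I)/(j^2 + 8*I*j - 12)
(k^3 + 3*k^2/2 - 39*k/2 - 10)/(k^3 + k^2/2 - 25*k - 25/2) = (k - 4)/(k - 5)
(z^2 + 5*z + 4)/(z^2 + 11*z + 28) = (z + 1)/(z + 7)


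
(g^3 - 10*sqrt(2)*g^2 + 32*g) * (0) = 0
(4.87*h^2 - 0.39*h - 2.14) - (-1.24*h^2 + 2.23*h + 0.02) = 6.11*h^2 - 2.62*h - 2.16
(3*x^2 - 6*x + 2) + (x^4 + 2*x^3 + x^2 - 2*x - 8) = x^4 + 2*x^3 + 4*x^2 - 8*x - 6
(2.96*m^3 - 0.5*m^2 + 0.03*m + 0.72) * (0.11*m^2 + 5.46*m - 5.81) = 0.3256*m^5 + 16.1066*m^4 - 19.9243*m^3 + 3.148*m^2 + 3.7569*m - 4.1832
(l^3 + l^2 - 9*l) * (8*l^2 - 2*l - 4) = 8*l^5 + 6*l^4 - 78*l^3 + 14*l^2 + 36*l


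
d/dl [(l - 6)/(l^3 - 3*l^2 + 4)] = (l^3 - 3*l^2 - 3*l*(l - 6)*(l - 2) + 4)/(l^3 - 3*l^2 + 4)^2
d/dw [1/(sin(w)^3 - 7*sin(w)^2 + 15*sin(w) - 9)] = (5 - 3*sin(w))*cos(w)/((sin(w) - 3)^3*(sin(w) - 1)^2)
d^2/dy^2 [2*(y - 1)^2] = 4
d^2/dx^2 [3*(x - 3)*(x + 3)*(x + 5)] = 18*x + 30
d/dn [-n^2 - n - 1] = -2*n - 1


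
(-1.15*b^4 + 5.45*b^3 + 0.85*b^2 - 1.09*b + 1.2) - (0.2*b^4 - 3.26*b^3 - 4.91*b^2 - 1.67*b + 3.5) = -1.35*b^4 + 8.71*b^3 + 5.76*b^2 + 0.58*b - 2.3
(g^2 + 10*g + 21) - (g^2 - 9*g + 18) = 19*g + 3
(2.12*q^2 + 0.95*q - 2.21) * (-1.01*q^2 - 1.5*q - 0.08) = -2.1412*q^4 - 4.1395*q^3 + 0.6375*q^2 + 3.239*q + 0.1768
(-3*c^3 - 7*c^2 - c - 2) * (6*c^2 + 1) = -18*c^5 - 42*c^4 - 9*c^3 - 19*c^2 - c - 2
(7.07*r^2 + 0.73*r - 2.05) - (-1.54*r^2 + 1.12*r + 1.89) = 8.61*r^2 - 0.39*r - 3.94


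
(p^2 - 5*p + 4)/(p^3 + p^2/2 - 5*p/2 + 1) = 2*(p - 4)/(2*p^2 + 3*p - 2)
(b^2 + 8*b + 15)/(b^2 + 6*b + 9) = (b + 5)/(b + 3)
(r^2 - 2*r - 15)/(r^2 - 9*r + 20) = (r + 3)/(r - 4)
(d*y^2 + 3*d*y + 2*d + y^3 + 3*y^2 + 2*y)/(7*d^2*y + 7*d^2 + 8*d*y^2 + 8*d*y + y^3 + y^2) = (y + 2)/(7*d + y)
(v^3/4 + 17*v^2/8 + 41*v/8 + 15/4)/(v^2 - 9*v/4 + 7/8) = (2*v^3 + 17*v^2 + 41*v + 30)/(8*v^2 - 18*v + 7)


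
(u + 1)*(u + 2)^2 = u^3 + 5*u^2 + 8*u + 4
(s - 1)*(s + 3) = s^2 + 2*s - 3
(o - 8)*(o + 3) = o^2 - 5*o - 24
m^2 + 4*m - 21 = (m - 3)*(m + 7)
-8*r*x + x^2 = x*(-8*r + x)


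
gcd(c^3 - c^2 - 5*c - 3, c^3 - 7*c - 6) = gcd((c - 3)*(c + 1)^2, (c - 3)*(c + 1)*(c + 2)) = c^2 - 2*c - 3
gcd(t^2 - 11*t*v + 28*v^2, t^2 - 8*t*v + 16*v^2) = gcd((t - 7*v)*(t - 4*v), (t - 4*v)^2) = t - 4*v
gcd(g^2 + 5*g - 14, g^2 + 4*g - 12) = g - 2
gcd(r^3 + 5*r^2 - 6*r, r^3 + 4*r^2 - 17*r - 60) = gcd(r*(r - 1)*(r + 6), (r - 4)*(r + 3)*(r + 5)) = 1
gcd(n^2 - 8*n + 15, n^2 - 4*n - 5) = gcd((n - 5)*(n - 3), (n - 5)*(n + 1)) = n - 5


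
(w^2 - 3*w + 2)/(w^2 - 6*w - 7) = (-w^2 + 3*w - 2)/(-w^2 + 6*w + 7)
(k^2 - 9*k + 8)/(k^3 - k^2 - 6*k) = (-k^2 + 9*k - 8)/(k*(-k^2 + k + 6))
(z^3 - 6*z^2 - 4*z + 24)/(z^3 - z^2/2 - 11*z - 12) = 2*(z^2 - 8*z + 12)/(2*z^2 - 5*z - 12)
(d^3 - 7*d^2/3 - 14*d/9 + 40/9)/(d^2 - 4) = (d^2 - d/3 - 20/9)/(d + 2)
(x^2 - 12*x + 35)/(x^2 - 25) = (x - 7)/(x + 5)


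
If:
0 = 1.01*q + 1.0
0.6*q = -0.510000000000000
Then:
No Solution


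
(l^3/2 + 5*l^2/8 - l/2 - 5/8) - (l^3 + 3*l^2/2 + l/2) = -l^3/2 - 7*l^2/8 - l - 5/8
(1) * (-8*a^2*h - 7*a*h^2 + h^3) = -8*a^2*h - 7*a*h^2 + h^3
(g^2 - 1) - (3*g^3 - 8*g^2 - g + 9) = -3*g^3 + 9*g^2 + g - 10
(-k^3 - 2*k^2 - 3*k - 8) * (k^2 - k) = -k^5 - k^4 - k^3 - 5*k^2 + 8*k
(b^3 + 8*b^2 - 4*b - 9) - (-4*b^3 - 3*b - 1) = 5*b^3 + 8*b^2 - b - 8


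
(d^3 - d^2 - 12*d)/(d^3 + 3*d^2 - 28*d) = (d + 3)/(d + 7)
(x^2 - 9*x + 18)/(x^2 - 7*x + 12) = (x - 6)/(x - 4)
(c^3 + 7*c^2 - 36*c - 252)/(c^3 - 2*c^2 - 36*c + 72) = (c + 7)/(c - 2)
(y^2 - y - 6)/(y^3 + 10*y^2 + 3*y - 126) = (y + 2)/(y^2 + 13*y + 42)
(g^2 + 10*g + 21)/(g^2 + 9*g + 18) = (g + 7)/(g + 6)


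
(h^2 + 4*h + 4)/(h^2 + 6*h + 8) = (h + 2)/(h + 4)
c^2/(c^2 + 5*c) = c/(c + 5)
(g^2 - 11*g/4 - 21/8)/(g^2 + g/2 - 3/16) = 2*(2*g - 7)/(4*g - 1)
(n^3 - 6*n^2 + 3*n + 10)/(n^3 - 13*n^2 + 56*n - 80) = (n^2 - n - 2)/(n^2 - 8*n + 16)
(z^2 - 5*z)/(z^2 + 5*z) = (z - 5)/(z + 5)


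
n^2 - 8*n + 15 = (n - 5)*(n - 3)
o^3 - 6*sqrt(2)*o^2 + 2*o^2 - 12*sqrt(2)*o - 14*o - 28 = (o + 2)*(o - 7*sqrt(2))*(o + sqrt(2))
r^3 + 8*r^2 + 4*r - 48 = (r - 2)*(r + 4)*(r + 6)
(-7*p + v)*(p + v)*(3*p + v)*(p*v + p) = -21*p^4*v - 21*p^4 - 25*p^3*v^2 - 25*p^3*v - 3*p^2*v^3 - 3*p^2*v^2 + p*v^4 + p*v^3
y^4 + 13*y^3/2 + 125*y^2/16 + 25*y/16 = y*(y + 1/4)*(y + 5/4)*(y + 5)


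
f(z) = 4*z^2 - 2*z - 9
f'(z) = 8*z - 2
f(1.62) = -1.74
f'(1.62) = 10.96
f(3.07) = 22.56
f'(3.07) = 22.56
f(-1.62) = 4.74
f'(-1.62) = -14.96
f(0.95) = -7.29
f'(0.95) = 5.60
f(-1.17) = -1.18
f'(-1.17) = -11.36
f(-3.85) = 57.99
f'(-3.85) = -32.80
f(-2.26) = 15.95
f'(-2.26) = -20.08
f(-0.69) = -5.72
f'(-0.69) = -7.52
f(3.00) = 21.00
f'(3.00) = 22.00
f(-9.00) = 333.00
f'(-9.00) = -74.00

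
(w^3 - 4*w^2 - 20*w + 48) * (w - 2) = w^4 - 6*w^3 - 12*w^2 + 88*w - 96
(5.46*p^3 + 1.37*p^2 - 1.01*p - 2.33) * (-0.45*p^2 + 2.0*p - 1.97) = -2.457*p^5 + 10.3035*p^4 - 7.5617*p^3 - 3.6704*p^2 - 2.6703*p + 4.5901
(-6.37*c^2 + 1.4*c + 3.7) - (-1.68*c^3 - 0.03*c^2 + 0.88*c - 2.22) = 1.68*c^3 - 6.34*c^2 + 0.52*c + 5.92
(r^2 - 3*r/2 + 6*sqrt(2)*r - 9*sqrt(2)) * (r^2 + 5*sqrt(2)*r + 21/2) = r^4 - 3*r^3/2 + 11*sqrt(2)*r^3 - 33*sqrt(2)*r^2/2 + 141*r^2/2 - 423*r/4 + 63*sqrt(2)*r - 189*sqrt(2)/2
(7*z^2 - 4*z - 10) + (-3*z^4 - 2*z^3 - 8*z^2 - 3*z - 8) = -3*z^4 - 2*z^3 - z^2 - 7*z - 18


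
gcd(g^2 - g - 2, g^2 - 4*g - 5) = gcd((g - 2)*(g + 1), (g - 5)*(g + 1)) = g + 1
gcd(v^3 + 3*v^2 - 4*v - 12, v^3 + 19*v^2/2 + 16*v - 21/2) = v + 3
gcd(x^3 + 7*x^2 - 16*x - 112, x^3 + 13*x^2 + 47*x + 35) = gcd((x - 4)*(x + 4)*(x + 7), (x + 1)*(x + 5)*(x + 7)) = x + 7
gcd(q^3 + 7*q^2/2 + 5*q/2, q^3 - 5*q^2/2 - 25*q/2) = q^2 + 5*q/2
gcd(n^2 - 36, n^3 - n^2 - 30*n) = n - 6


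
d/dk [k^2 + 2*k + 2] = 2*k + 2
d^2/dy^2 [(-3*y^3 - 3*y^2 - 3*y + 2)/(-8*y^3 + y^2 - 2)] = 2*(216*y^6 + 576*y^5 - 1128*y^4 - 199*y^3 - 276*y^2 + 150*y + 8)/(512*y^9 - 192*y^8 + 24*y^7 + 383*y^6 - 96*y^5 + 6*y^4 + 96*y^3 - 12*y^2 + 8)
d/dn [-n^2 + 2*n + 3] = 2 - 2*n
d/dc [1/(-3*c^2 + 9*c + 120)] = (2*c - 3)/(3*(-c^2 + 3*c + 40)^2)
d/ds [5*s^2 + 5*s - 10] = 10*s + 5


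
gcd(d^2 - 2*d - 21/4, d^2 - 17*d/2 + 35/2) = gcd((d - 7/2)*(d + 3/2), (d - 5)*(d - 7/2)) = d - 7/2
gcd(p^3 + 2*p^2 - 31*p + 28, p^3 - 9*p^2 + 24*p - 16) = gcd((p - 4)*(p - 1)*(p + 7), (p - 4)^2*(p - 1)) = p^2 - 5*p + 4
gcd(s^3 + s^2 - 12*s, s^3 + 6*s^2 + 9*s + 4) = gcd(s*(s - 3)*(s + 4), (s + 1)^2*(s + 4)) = s + 4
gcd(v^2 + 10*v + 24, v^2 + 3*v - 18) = v + 6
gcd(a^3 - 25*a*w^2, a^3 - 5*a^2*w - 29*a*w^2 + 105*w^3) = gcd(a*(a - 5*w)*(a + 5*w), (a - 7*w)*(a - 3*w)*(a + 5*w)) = a + 5*w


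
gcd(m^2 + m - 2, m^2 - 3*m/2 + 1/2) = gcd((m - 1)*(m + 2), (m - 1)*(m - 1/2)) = m - 1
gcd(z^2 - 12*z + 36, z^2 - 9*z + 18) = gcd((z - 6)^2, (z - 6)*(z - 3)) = z - 6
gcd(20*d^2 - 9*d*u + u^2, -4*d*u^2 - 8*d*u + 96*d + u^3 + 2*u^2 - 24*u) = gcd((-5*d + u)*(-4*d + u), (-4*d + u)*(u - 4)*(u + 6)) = -4*d + u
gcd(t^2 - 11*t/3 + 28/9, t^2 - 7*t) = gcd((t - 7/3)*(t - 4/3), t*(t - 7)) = 1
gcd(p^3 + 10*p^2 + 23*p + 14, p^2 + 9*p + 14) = p^2 + 9*p + 14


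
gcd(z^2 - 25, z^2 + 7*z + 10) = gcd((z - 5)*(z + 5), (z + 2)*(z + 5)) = z + 5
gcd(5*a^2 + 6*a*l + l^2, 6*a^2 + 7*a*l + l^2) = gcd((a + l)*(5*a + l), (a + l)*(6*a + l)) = a + l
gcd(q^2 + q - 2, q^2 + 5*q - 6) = q - 1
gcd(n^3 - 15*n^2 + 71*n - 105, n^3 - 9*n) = n - 3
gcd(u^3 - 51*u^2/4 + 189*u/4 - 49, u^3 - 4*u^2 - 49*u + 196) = u^2 - 11*u + 28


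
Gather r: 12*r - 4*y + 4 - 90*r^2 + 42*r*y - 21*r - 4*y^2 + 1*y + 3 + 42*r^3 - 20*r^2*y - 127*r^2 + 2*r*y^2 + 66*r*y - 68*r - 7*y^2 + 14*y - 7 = 42*r^3 + r^2*(-20*y - 217) + r*(2*y^2 + 108*y - 77) - 11*y^2 + 11*y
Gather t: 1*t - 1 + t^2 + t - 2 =t^2 + 2*t - 3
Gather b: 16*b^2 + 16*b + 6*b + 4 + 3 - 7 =16*b^2 + 22*b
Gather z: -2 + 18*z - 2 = 18*z - 4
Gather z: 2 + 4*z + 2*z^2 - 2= 2*z^2 + 4*z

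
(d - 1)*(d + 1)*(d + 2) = d^3 + 2*d^2 - d - 2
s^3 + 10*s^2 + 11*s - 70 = (s - 2)*(s + 5)*(s + 7)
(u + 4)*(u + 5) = u^2 + 9*u + 20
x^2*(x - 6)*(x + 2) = x^4 - 4*x^3 - 12*x^2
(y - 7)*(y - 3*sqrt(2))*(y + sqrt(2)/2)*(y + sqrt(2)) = y^4 - 7*y^3 - 3*sqrt(2)*y^3/2 - 8*y^2 + 21*sqrt(2)*y^2/2 - 3*sqrt(2)*y + 56*y + 21*sqrt(2)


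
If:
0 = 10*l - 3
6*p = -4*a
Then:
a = -3*p/2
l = 3/10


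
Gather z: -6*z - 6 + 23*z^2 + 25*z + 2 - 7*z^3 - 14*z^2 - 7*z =-7*z^3 + 9*z^2 + 12*z - 4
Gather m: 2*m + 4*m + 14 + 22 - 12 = 6*m + 24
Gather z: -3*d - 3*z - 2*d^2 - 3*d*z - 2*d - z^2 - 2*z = -2*d^2 - 5*d - z^2 + z*(-3*d - 5)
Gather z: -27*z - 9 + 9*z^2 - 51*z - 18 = 9*z^2 - 78*z - 27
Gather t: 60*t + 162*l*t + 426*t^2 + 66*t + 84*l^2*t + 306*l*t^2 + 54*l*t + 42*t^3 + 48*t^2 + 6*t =42*t^3 + t^2*(306*l + 474) + t*(84*l^2 + 216*l + 132)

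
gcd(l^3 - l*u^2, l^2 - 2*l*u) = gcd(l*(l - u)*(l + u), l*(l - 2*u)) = l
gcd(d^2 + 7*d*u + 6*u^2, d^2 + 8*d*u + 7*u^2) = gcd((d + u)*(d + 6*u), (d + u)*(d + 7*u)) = d + u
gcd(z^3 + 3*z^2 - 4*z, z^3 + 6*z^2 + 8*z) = z^2 + 4*z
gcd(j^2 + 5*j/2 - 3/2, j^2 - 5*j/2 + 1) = j - 1/2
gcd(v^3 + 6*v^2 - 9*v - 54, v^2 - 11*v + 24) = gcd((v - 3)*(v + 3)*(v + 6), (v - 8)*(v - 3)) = v - 3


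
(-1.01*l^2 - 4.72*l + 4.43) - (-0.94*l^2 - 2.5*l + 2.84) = -0.0700000000000001*l^2 - 2.22*l + 1.59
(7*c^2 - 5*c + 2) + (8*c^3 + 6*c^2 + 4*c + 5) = 8*c^3 + 13*c^2 - c + 7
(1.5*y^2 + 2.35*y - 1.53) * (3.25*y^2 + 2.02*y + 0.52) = 4.875*y^4 + 10.6675*y^3 + 0.5545*y^2 - 1.8686*y - 0.7956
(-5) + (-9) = -14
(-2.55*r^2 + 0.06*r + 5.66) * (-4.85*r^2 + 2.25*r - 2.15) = 12.3675*r^4 - 6.0285*r^3 - 21.8335*r^2 + 12.606*r - 12.169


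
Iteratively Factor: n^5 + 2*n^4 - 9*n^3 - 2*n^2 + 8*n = (n - 2)*(n^4 + 4*n^3 - n^2 - 4*n) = n*(n - 2)*(n^3 + 4*n^2 - n - 4) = n*(n - 2)*(n + 1)*(n^2 + 3*n - 4) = n*(n - 2)*(n - 1)*(n + 1)*(n + 4)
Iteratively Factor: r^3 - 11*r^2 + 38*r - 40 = (r - 4)*(r^2 - 7*r + 10) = (r - 5)*(r - 4)*(r - 2)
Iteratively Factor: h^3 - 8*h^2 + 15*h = (h)*(h^2 - 8*h + 15) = h*(h - 3)*(h - 5)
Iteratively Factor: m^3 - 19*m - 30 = (m + 2)*(m^2 - 2*m - 15) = (m + 2)*(m + 3)*(m - 5)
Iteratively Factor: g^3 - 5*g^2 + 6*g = (g - 3)*(g^2 - 2*g) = g*(g - 3)*(g - 2)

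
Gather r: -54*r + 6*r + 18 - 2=16 - 48*r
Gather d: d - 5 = d - 5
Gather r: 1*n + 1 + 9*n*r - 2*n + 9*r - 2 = -n + r*(9*n + 9) - 1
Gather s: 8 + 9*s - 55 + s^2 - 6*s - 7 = s^2 + 3*s - 54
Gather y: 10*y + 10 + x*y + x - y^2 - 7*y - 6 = x - y^2 + y*(x + 3) + 4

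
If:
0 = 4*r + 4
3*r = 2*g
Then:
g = -3/2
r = -1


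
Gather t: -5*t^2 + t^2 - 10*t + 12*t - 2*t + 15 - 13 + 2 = 4 - 4*t^2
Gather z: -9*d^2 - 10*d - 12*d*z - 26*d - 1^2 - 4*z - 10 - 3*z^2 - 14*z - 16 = -9*d^2 - 36*d - 3*z^2 + z*(-12*d - 18) - 27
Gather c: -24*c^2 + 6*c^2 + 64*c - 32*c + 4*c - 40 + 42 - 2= -18*c^2 + 36*c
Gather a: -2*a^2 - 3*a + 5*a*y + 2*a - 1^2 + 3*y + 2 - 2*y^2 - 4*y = -2*a^2 + a*(5*y - 1) - 2*y^2 - y + 1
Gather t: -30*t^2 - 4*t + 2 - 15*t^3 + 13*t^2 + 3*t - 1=-15*t^3 - 17*t^2 - t + 1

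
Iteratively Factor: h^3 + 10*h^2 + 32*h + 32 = (h + 2)*(h^2 + 8*h + 16) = (h + 2)*(h + 4)*(h + 4)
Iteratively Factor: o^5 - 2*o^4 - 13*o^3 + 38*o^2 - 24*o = (o)*(o^4 - 2*o^3 - 13*o^2 + 38*o - 24) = o*(o - 3)*(o^3 + o^2 - 10*o + 8) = o*(o - 3)*(o - 1)*(o^2 + 2*o - 8) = o*(o - 3)*(o - 2)*(o - 1)*(o + 4)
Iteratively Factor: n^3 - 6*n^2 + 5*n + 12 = (n + 1)*(n^2 - 7*n + 12) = (n - 3)*(n + 1)*(n - 4)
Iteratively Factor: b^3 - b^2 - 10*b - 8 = (b + 2)*(b^2 - 3*b - 4) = (b + 1)*(b + 2)*(b - 4)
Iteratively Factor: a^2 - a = (a)*(a - 1)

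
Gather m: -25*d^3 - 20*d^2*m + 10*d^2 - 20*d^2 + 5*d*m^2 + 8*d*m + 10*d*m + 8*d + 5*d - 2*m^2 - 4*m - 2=-25*d^3 - 10*d^2 + 13*d + m^2*(5*d - 2) + m*(-20*d^2 + 18*d - 4) - 2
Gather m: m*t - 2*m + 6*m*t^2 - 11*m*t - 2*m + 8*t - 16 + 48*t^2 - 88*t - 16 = m*(6*t^2 - 10*t - 4) + 48*t^2 - 80*t - 32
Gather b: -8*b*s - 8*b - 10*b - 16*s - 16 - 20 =b*(-8*s - 18) - 16*s - 36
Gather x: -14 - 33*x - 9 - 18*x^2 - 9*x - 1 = -18*x^2 - 42*x - 24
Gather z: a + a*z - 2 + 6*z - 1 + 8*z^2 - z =a + 8*z^2 + z*(a + 5) - 3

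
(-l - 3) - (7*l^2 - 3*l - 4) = -7*l^2 + 2*l + 1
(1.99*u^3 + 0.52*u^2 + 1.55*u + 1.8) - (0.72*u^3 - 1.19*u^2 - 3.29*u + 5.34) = 1.27*u^3 + 1.71*u^2 + 4.84*u - 3.54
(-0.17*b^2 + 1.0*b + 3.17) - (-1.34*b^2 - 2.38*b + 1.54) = 1.17*b^2 + 3.38*b + 1.63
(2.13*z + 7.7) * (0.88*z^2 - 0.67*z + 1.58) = 1.8744*z^3 + 5.3489*z^2 - 1.7936*z + 12.166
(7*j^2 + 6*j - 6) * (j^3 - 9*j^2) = 7*j^5 - 57*j^4 - 60*j^3 + 54*j^2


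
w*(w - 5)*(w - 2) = w^3 - 7*w^2 + 10*w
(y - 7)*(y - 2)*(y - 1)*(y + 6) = y^4 - 4*y^3 - 37*y^2 + 124*y - 84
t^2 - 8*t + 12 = (t - 6)*(t - 2)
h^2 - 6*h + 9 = (h - 3)^2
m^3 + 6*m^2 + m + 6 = (m + 6)*(m - I)*(m + I)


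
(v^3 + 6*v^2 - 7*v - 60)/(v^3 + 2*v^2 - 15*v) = (v + 4)/v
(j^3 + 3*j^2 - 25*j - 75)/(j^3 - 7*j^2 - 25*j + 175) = (j + 3)/(j - 7)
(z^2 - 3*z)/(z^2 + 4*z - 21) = z/(z + 7)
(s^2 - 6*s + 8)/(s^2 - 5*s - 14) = (-s^2 + 6*s - 8)/(-s^2 + 5*s + 14)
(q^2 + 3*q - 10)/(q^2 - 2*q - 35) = (q - 2)/(q - 7)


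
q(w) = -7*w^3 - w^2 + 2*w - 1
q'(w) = -21*w^2 - 2*w + 2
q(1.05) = -8.11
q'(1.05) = -23.25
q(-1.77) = 31.14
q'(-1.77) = -60.25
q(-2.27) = 71.19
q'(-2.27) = -101.67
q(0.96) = -6.19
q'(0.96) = -19.27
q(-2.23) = 67.19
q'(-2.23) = -97.97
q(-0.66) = -0.74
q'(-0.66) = -5.83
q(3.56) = -322.38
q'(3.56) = -271.27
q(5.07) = -928.83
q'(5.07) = -547.94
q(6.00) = -1537.00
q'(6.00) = -766.00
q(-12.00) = 11927.00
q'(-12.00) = -2998.00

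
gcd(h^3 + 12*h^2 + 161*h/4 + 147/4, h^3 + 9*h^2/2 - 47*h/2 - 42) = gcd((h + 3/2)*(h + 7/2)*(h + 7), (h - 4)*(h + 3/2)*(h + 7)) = h^2 + 17*h/2 + 21/2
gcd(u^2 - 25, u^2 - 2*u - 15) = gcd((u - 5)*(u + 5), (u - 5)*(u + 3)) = u - 5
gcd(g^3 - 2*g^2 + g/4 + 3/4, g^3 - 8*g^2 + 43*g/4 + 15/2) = g + 1/2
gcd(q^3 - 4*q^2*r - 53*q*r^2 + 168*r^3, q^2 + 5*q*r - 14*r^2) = q + 7*r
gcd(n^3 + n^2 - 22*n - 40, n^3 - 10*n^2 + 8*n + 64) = n + 2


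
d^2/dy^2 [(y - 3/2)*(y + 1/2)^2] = 6*y - 1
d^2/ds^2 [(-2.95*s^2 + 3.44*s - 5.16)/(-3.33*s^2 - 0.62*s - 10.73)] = (-88.472772*s^3 - 289.124586*s^2 + 801.405792*s + 360.278118)/(36.926037*s^6 + 20.625354*s^5 + 360.791847*s^4 + 133.157276*s^3 + 1162.551507*s^2 + 214.147194*s + 1235.376017)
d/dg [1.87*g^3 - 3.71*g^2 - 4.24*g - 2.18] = 5.61*g^2 - 7.42*g - 4.24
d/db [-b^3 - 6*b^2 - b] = -3*b^2 - 12*b - 1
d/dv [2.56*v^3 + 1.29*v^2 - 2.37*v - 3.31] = 7.68*v^2 + 2.58*v - 2.37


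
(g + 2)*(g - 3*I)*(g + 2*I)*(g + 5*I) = g^4 + 2*g^3 + 4*I*g^3 + 11*g^2 + 8*I*g^2 + 22*g + 30*I*g + 60*I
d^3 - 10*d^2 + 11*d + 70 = (d - 7)*(d - 5)*(d + 2)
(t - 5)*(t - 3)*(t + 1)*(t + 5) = t^4 - 2*t^3 - 28*t^2 + 50*t + 75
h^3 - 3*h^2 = h^2*(h - 3)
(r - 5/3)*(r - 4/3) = r^2 - 3*r + 20/9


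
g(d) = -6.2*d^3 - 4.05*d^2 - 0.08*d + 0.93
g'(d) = -18.6*d^2 - 8.1*d - 0.08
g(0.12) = 0.85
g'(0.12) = -1.32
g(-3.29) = 178.15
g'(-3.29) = -174.76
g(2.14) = -78.55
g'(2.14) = -102.59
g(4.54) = -663.09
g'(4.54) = -420.23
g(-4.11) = 363.29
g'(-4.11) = -280.98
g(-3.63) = 244.41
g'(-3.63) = -215.77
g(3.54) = -325.15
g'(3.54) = -261.84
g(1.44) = -26.10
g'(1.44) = -50.31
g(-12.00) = 10132.29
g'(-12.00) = -2581.28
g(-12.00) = 10132.29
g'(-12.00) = -2581.28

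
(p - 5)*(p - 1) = p^2 - 6*p + 5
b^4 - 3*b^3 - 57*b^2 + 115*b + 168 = (b - 8)*(b - 3)*(b + 1)*(b + 7)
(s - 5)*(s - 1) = s^2 - 6*s + 5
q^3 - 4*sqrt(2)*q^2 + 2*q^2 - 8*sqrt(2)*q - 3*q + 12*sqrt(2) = (q - 1)*(q + 3)*(q - 4*sqrt(2))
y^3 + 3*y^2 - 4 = (y - 1)*(y + 2)^2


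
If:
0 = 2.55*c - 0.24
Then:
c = 0.09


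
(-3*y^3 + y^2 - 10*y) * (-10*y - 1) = 30*y^4 - 7*y^3 + 99*y^2 + 10*y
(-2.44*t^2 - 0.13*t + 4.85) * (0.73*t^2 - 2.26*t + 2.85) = -1.7812*t^4 + 5.4195*t^3 - 3.1197*t^2 - 11.3315*t + 13.8225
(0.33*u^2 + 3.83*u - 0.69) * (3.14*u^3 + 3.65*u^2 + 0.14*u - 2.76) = 1.0362*u^5 + 13.2307*u^4 + 11.8591*u^3 - 2.8931*u^2 - 10.6674*u + 1.9044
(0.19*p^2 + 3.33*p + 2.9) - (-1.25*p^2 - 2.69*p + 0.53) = 1.44*p^2 + 6.02*p + 2.37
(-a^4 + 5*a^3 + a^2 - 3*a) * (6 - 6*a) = 6*a^5 - 36*a^4 + 24*a^3 + 24*a^2 - 18*a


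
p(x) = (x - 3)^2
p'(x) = 2*x - 6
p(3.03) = 0.00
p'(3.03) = 0.06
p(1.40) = 2.56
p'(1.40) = -3.20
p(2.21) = 0.62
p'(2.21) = -1.58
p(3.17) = 0.03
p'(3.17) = 0.34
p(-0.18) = 10.11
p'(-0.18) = -6.36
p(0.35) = 7.02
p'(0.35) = -5.30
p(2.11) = 0.79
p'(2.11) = -1.78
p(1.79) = 1.46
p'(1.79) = -2.42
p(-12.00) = 225.00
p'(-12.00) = -30.00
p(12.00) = 81.00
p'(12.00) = 18.00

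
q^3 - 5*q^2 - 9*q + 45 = (q - 5)*(q - 3)*(q + 3)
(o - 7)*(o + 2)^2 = o^3 - 3*o^2 - 24*o - 28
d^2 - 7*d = d*(d - 7)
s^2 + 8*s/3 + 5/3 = (s + 1)*(s + 5/3)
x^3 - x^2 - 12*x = x*(x - 4)*(x + 3)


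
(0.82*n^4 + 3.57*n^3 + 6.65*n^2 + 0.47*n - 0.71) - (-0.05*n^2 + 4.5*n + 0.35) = 0.82*n^4 + 3.57*n^3 + 6.7*n^2 - 4.03*n - 1.06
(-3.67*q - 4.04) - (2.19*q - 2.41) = -5.86*q - 1.63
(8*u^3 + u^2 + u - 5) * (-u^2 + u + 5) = -8*u^5 + 7*u^4 + 40*u^3 + 11*u^2 - 25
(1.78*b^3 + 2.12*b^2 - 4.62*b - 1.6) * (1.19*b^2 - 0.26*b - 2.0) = 2.1182*b^5 + 2.06*b^4 - 9.609*b^3 - 4.9428*b^2 + 9.656*b + 3.2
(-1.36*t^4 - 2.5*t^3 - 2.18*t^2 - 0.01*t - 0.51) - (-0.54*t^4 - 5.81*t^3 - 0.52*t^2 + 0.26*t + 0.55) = -0.82*t^4 + 3.31*t^3 - 1.66*t^2 - 0.27*t - 1.06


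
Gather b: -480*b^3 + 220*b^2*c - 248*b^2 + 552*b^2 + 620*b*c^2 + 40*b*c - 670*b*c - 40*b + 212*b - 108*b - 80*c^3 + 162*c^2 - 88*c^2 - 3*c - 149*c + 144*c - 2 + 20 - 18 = -480*b^3 + b^2*(220*c + 304) + b*(620*c^2 - 630*c + 64) - 80*c^3 + 74*c^2 - 8*c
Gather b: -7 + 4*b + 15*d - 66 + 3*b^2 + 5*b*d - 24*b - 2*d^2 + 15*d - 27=3*b^2 + b*(5*d - 20) - 2*d^2 + 30*d - 100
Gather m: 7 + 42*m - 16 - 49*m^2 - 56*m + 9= -49*m^2 - 14*m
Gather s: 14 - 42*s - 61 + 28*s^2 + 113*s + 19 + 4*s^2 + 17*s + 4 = 32*s^2 + 88*s - 24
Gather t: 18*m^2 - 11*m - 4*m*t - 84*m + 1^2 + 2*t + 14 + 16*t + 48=18*m^2 - 95*m + t*(18 - 4*m) + 63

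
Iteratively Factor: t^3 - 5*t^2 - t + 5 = (t - 1)*(t^2 - 4*t - 5) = (t - 1)*(t + 1)*(t - 5)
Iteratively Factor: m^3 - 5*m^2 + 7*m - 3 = (m - 1)*(m^2 - 4*m + 3) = (m - 1)^2*(m - 3)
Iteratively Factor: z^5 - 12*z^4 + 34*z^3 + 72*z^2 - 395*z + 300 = (z + 3)*(z^4 - 15*z^3 + 79*z^2 - 165*z + 100) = (z - 1)*(z + 3)*(z^3 - 14*z^2 + 65*z - 100) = (z - 5)*(z - 1)*(z + 3)*(z^2 - 9*z + 20) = (z - 5)*(z - 4)*(z - 1)*(z + 3)*(z - 5)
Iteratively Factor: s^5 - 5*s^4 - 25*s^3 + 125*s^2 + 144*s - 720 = (s - 3)*(s^4 - 2*s^3 - 31*s^2 + 32*s + 240) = (s - 3)*(s + 3)*(s^3 - 5*s^2 - 16*s + 80) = (s - 5)*(s - 3)*(s + 3)*(s^2 - 16) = (s - 5)*(s - 3)*(s + 3)*(s + 4)*(s - 4)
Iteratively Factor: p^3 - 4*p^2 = (p)*(p^2 - 4*p) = p*(p - 4)*(p)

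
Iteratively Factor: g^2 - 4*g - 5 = (g + 1)*(g - 5)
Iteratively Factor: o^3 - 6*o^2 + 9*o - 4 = (o - 1)*(o^2 - 5*o + 4) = (o - 1)^2*(o - 4)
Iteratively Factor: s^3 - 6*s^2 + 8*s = (s - 2)*(s^2 - 4*s) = s*(s - 2)*(s - 4)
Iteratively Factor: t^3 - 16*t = (t)*(t^2 - 16) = t*(t - 4)*(t + 4)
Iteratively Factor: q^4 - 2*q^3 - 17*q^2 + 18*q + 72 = (q - 4)*(q^3 + 2*q^2 - 9*q - 18) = (q - 4)*(q + 3)*(q^2 - q - 6) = (q - 4)*(q - 3)*(q + 3)*(q + 2)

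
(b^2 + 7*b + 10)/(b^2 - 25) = (b + 2)/(b - 5)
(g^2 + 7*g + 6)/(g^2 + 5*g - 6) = (g + 1)/(g - 1)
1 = 1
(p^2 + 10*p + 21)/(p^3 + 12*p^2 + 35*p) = (p + 3)/(p*(p + 5))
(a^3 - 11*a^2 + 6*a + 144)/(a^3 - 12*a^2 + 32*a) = (a^2 - 3*a - 18)/(a*(a - 4))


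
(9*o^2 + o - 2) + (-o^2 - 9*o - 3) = 8*o^2 - 8*o - 5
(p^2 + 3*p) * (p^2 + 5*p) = p^4 + 8*p^3 + 15*p^2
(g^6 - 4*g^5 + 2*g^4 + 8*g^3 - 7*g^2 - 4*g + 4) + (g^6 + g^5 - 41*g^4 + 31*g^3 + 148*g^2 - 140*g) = 2*g^6 - 3*g^5 - 39*g^4 + 39*g^3 + 141*g^2 - 144*g + 4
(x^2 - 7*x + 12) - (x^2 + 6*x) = 12 - 13*x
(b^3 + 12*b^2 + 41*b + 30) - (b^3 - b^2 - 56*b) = 13*b^2 + 97*b + 30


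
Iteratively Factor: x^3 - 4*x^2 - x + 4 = (x - 1)*(x^2 - 3*x - 4) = (x - 1)*(x + 1)*(x - 4)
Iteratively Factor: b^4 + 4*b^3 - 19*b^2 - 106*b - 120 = (b + 2)*(b^3 + 2*b^2 - 23*b - 60) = (b + 2)*(b + 4)*(b^2 - 2*b - 15) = (b - 5)*(b + 2)*(b + 4)*(b + 3)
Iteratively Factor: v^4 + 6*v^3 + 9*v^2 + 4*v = (v + 4)*(v^3 + 2*v^2 + v) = v*(v + 4)*(v^2 + 2*v + 1) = v*(v + 1)*(v + 4)*(v + 1)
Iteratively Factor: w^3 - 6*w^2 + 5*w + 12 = (w - 3)*(w^2 - 3*w - 4) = (w - 3)*(w + 1)*(w - 4)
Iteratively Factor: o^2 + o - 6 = (o - 2)*(o + 3)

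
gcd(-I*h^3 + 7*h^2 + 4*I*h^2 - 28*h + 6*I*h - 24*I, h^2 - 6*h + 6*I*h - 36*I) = h + 6*I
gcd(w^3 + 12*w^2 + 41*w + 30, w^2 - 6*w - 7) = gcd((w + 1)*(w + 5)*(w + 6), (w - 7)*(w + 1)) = w + 1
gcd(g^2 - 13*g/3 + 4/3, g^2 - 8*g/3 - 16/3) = g - 4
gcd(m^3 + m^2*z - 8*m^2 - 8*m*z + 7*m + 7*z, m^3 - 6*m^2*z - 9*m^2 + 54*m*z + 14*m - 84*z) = m - 7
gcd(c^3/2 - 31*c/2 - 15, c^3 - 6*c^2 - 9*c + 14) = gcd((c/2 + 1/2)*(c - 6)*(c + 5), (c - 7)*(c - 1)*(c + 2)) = 1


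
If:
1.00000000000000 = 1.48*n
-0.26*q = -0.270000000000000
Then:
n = 0.68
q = 1.04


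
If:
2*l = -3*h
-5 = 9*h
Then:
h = -5/9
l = 5/6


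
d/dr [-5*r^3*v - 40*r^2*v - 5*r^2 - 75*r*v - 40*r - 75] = -15*r^2*v - 80*r*v - 10*r - 75*v - 40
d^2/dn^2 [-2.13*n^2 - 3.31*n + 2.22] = -4.26000000000000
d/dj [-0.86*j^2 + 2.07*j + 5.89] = 2.07 - 1.72*j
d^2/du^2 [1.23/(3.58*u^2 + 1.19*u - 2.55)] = (-31.528344*u^2 - 10.480092*u + 1.23*(7.16*u + 1.19)*(14.32*u + 2.38) + 22.45734)/(3.58*u^2 + 1.19*u - 2.55)^3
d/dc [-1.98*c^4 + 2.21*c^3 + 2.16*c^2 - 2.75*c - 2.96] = -7.92*c^3 + 6.63*c^2 + 4.32*c - 2.75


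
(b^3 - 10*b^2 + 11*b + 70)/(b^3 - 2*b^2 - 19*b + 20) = (b^2 - 5*b - 14)/(b^2 + 3*b - 4)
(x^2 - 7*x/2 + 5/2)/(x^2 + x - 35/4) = 2*(x - 1)/(2*x + 7)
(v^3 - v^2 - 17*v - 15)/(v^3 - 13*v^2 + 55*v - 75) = (v^2 + 4*v + 3)/(v^2 - 8*v + 15)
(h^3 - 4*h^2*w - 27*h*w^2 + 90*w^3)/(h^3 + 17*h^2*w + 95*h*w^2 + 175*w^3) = (h^2 - 9*h*w + 18*w^2)/(h^2 + 12*h*w + 35*w^2)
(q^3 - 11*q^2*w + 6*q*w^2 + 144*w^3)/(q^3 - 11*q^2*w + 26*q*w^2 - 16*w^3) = (q^2 - 3*q*w - 18*w^2)/(q^2 - 3*q*w + 2*w^2)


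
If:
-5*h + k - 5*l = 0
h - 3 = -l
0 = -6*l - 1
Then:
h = 19/6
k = 15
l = -1/6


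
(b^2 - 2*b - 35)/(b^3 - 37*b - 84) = (b + 5)/(b^2 + 7*b + 12)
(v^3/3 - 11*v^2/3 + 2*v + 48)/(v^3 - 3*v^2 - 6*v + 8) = (v^3 - 11*v^2 + 6*v + 144)/(3*(v^3 - 3*v^2 - 6*v + 8))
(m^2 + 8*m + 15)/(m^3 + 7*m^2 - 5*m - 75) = (m + 3)/(m^2 + 2*m - 15)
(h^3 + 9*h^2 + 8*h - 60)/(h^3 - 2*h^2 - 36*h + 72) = (h + 5)/(h - 6)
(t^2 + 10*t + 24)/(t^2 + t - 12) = (t + 6)/(t - 3)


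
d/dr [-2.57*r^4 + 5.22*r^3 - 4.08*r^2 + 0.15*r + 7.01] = -10.28*r^3 + 15.66*r^2 - 8.16*r + 0.15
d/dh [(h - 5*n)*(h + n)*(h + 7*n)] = 3*h^2 + 6*h*n - 33*n^2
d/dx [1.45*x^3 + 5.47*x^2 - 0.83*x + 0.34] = 4.35*x^2 + 10.94*x - 0.83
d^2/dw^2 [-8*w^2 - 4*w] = -16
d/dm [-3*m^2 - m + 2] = -6*m - 1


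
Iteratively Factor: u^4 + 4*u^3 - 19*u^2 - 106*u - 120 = (u - 5)*(u^3 + 9*u^2 + 26*u + 24) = (u - 5)*(u + 3)*(u^2 + 6*u + 8) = (u - 5)*(u + 2)*(u + 3)*(u + 4)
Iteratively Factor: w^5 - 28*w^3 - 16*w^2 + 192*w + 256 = (w - 4)*(w^4 + 4*w^3 - 12*w^2 - 64*w - 64) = (w - 4)^2*(w^3 + 8*w^2 + 20*w + 16) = (w - 4)^2*(w + 4)*(w^2 + 4*w + 4) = (w - 4)^2*(w + 2)*(w + 4)*(w + 2)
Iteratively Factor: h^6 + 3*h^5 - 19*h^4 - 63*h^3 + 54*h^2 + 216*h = (h)*(h^5 + 3*h^4 - 19*h^3 - 63*h^2 + 54*h + 216) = h*(h - 2)*(h^4 + 5*h^3 - 9*h^2 - 81*h - 108) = h*(h - 2)*(h + 3)*(h^3 + 2*h^2 - 15*h - 36) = h*(h - 2)*(h + 3)^2*(h^2 - h - 12) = h*(h - 2)*(h + 3)^3*(h - 4)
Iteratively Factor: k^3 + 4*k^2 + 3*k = (k + 1)*(k^2 + 3*k) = (k + 1)*(k + 3)*(k)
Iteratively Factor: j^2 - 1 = (j - 1)*(j + 1)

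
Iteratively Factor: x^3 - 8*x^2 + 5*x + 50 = (x - 5)*(x^2 - 3*x - 10) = (x - 5)^2*(x + 2)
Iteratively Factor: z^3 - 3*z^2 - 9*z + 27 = (z - 3)*(z^2 - 9) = (z - 3)^2*(z + 3)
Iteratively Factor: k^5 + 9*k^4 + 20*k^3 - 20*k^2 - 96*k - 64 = (k + 4)*(k^4 + 5*k^3 - 20*k - 16) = (k + 2)*(k + 4)*(k^3 + 3*k^2 - 6*k - 8) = (k - 2)*(k + 2)*(k + 4)*(k^2 + 5*k + 4) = (k - 2)*(k + 2)*(k + 4)^2*(k + 1)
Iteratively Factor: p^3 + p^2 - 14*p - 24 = (p - 4)*(p^2 + 5*p + 6) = (p - 4)*(p + 3)*(p + 2)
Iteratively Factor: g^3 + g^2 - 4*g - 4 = (g - 2)*(g^2 + 3*g + 2) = (g - 2)*(g + 2)*(g + 1)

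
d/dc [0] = 0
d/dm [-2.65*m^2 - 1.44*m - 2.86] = -5.3*m - 1.44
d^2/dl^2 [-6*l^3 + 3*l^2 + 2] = 6 - 36*l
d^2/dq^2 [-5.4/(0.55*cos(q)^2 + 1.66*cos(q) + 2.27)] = (6.534*(1 - cos(q)^2)^2 + 14.7906*cos(q)^3 - 8.82036000000001*cos(q)^2 - 49.92948*cos(q) - 22.81068)/(0.55*cos(q)^2 + 1.66*cos(q) + 2.27)^3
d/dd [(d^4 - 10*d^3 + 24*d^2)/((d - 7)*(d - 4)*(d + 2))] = d*(d^3 - 10*d^2 - 12*d + 168)/(d^4 - 10*d^3 - 3*d^2 + 140*d + 196)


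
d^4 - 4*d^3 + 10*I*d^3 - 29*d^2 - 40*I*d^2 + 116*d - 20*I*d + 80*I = (d - 4)*(d + I)*(d + 4*I)*(d + 5*I)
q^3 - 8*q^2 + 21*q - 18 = (q - 3)^2*(q - 2)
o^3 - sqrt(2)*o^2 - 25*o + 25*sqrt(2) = (o - 5)*(o + 5)*(o - sqrt(2))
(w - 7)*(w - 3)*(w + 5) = w^3 - 5*w^2 - 29*w + 105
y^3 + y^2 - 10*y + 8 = (y - 2)*(y - 1)*(y + 4)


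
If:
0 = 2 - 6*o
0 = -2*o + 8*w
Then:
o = 1/3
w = 1/12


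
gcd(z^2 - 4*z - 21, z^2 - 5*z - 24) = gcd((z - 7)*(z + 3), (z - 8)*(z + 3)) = z + 3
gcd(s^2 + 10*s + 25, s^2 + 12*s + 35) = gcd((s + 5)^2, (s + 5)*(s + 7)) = s + 5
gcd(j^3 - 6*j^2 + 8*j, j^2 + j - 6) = j - 2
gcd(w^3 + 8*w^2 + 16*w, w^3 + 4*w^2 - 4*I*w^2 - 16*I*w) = w^2 + 4*w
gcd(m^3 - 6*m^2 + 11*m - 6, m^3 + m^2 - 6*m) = m - 2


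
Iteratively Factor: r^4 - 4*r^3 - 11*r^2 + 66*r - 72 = (r + 4)*(r^3 - 8*r^2 + 21*r - 18) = (r - 3)*(r + 4)*(r^2 - 5*r + 6) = (r - 3)^2*(r + 4)*(r - 2)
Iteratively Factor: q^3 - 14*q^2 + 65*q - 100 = (q - 5)*(q^2 - 9*q + 20) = (q - 5)^2*(q - 4)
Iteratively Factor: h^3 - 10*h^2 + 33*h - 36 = (h - 4)*(h^2 - 6*h + 9) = (h - 4)*(h - 3)*(h - 3)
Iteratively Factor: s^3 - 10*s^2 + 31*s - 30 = (s - 2)*(s^2 - 8*s + 15) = (s - 3)*(s - 2)*(s - 5)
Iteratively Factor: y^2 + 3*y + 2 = (y + 1)*(y + 2)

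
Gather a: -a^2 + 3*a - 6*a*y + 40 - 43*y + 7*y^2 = -a^2 + a*(3 - 6*y) + 7*y^2 - 43*y + 40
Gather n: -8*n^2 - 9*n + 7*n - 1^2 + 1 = -8*n^2 - 2*n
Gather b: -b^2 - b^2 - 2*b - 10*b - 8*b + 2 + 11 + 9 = -2*b^2 - 20*b + 22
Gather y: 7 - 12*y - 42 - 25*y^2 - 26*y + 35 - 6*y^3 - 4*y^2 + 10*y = -6*y^3 - 29*y^2 - 28*y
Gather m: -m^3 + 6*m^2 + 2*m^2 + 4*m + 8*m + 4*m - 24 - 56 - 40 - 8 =-m^3 + 8*m^2 + 16*m - 128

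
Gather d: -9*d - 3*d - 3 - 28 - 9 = -12*d - 40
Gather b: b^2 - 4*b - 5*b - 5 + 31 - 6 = b^2 - 9*b + 20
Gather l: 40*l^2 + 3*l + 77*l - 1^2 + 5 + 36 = 40*l^2 + 80*l + 40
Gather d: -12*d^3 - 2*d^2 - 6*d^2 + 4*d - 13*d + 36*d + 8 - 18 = -12*d^3 - 8*d^2 + 27*d - 10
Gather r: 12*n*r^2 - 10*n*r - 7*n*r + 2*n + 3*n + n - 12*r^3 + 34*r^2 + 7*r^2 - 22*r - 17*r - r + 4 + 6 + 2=6*n - 12*r^3 + r^2*(12*n + 41) + r*(-17*n - 40) + 12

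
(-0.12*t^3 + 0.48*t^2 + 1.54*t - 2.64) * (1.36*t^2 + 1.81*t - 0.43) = -0.1632*t^5 + 0.4356*t^4 + 3.0148*t^3 - 1.0094*t^2 - 5.4406*t + 1.1352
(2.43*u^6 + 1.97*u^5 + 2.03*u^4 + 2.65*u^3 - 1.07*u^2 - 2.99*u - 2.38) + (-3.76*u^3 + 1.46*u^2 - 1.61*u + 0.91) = 2.43*u^6 + 1.97*u^5 + 2.03*u^4 - 1.11*u^3 + 0.39*u^2 - 4.6*u - 1.47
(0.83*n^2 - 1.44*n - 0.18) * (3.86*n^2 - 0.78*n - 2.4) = 3.2038*n^4 - 6.2058*n^3 - 1.5636*n^2 + 3.5964*n + 0.432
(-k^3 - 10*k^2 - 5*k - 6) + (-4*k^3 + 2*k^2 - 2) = -5*k^3 - 8*k^2 - 5*k - 8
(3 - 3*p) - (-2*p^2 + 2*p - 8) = 2*p^2 - 5*p + 11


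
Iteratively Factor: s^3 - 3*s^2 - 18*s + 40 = (s + 4)*(s^2 - 7*s + 10) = (s - 2)*(s + 4)*(s - 5)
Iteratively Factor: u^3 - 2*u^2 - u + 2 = (u - 1)*(u^2 - u - 2) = (u - 1)*(u + 1)*(u - 2)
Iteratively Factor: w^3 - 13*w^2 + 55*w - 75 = (w - 5)*(w^2 - 8*w + 15) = (w - 5)*(w - 3)*(w - 5)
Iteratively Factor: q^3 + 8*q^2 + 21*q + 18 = (q + 3)*(q^2 + 5*q + 6) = (q + 3)^2*(q + 2)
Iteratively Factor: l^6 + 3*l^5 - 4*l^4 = (l)*(l^5 + 3*l^4 - 4*l^3) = l^2*(l^4 + 3*l^3 - 4*l^2) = l^2*(l - 1)*(l^3 + 4*l^2) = l^3*(l - 1)*(l^2 + 4*l) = l^4*(l - 1)*(l + 4)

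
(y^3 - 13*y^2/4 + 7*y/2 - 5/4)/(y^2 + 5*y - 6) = (4*y^2 - 9*y + 5)/(4*(y + 6))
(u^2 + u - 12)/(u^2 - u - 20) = (u - 3)/(u - 5)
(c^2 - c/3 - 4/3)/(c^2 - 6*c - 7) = (c - 4/3)/(c - 7)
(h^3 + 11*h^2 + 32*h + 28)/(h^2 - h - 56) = (h^2 + 4*h + 4)/(h - 8)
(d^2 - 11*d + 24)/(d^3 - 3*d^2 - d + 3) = (d - 8)/(d^2 - 1)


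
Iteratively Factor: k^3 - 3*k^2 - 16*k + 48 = (k + 4)*(k^2 - 7*k + 12) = (k - 4)*(k + 4)*(k - 3)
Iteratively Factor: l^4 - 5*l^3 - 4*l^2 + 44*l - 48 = (l + 3)*(l^3 - 8*l^2 + 20*l - 16) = (l - 2)*(l + 3)*(l^2 - 6*l + 8) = (l - 4)*(l - 2)*(l + 3)*(l - 2)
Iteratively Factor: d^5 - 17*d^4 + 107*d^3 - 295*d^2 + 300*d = (d - 3)*(d^4 - 14*d^3 + 65*d^2 - 100*d) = d*(d - 3)*(d^3 - 14*d^2 + 65*d - 100) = d*(d - 5)*(d - 3)*(d^2 - 9*d + 20) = d*(d - 5)^2*(d - 3)*(d - 4)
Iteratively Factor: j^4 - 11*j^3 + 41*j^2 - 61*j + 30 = (j - 2)*(j^3 - 9*j^2 + 23*j - 15) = (j - 3)*(j - 2)*(j^2 - 6*j + 5) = (j - 3)*(j - 2)*(j - 1)*(j - 5)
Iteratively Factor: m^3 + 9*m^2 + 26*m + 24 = (m + 3)*(m^2 + 6*m + 8) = (m + 2)*(m + 3)*(m + 4)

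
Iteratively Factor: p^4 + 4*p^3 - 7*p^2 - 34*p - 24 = (p - 3)*(p^3 + 7*p^2 + 14*p + 8) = (p - 3)*(p + 4)*(p^2 + 3*p + 2) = (p - 3)*(p + 1)*(p + 4)*(p + 2)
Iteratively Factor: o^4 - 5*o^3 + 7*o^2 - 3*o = (o)*(o^3 - 5*o^2 + 7*o - 3) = o*(o - 3)*(o^2 - 2*o + 1) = o*(o - 3)*(o - 1)*(o - 1)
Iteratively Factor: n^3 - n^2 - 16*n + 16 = (n - 1)*(n^2 - 16) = (n - 1)*(n + 4)*(n - 4)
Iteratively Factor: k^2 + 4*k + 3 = (k + 3)*(k + 1)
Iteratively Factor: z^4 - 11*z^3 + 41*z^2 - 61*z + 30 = (z - 5)*(z^3 - 6*z^2 + 11*z - 6) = (z - 5)*(z - 3)*(z^2 - 3*z + 2) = (z - 5)*(z - 3)*(z - 2)*(z - 1)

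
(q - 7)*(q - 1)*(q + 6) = q^3 - 2*q^2 - 41*q + 42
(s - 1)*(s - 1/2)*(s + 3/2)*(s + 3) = s^4 + 3*s^3 - 7*s^2/4 - 9*s/2 + 9/4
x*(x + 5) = x^2 + 5*x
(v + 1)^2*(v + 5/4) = v^3 + 13*v^2/4 + 7*v/2 + 5/4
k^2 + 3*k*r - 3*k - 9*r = (k - 3)*(k + 3*r)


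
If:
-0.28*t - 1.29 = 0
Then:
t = -4.61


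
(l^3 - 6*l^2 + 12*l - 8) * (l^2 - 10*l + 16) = l^5 - 16*l^4 + 88*l^3 - 224*l^2 + 272*l - 128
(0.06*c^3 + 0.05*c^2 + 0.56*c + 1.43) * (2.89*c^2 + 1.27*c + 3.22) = 0.1734*c^5 + 0.2207*c^4 + 1.8751*c^3 + 5.0049*c^2 + 3.6193*c + 4.6046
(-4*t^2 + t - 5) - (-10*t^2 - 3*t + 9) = 6*t^2 + 4*t - 14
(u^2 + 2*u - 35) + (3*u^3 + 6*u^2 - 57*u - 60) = 3*u^3 + 7*u^2 - 55*u - 95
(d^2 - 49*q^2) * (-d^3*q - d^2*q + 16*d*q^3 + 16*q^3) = -d^5*q - d^4*q + 65*d^3*q^3 + 65*d^2*q^3 - 784*d*q^5 - 784*q^5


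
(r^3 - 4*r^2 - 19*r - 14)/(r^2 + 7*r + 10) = (r^2 - 6*r - 7)/(r + 5)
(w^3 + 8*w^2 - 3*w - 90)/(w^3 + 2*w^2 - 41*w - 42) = (w^3 + 8*w^2 - 3*w - 90)/(w^3 + 2*w^2 - 41*w - 42)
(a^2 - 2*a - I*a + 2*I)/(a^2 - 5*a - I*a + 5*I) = (a - 2)/(a - 5)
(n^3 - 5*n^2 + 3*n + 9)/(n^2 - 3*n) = n - 2 - 3/n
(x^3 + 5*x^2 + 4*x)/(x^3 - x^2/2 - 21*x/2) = 2*(x^2 + 5*x + 4)/(2*x^2 - x - 21)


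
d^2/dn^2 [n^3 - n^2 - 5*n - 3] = 6*n - 2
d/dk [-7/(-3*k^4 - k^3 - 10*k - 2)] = 7*(-12*k^3 - 3*k^2 - 10)/(3*k^4 + k^3 + 10*k + 2)^2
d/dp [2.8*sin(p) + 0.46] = 2.8*cos(p)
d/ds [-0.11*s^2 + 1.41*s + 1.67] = 1.41 - 0.22*s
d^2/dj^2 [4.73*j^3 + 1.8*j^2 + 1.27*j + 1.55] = 28.38*j + 3.6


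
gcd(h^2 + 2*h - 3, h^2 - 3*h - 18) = h + 3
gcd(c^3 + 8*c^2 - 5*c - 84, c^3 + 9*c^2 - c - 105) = c^2 + 4*c - 21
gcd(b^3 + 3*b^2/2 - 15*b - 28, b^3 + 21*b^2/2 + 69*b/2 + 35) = b^2 + 11*b/2 + 7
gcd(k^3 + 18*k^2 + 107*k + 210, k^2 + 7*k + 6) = k + 6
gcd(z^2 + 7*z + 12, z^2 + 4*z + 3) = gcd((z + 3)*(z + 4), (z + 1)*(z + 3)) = z + 3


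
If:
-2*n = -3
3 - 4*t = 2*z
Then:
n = 3/2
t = 3/4 - z/2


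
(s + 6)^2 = s^2 + 12*s + 36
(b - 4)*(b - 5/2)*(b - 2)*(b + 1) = b^4 - 15*b^3/2 + 29*b^2/2 + 3*b - 20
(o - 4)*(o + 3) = o^2 - o - 12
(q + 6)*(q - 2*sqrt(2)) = q^2 - 2*sqrt(2)*q + 6*q - 12*sqrt(2)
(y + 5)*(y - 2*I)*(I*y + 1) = I*y^3 + 3*y^2 + 5*I*y^2 + 15*y - 2*I*y - 10*I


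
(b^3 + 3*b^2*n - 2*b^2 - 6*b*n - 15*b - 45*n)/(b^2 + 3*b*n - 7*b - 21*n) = (b^2 - 2*b - 15)/(b - 7)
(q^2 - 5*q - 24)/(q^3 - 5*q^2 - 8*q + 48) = (q - 8)/(q^2 - 8*q + 16)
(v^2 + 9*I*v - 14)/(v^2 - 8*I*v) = (v^2 + 9*I*v - 14)/(v*(v - 8*I))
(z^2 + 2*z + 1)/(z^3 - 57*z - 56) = (z + 1)/(z^2 - z - 56)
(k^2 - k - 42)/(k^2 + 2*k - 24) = (k - 7)/(k - 4)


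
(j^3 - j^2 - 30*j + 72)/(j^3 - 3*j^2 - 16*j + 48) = (j + 6)/(j + 4)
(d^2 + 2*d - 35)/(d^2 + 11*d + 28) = (d - 5)/(d + 4)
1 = 1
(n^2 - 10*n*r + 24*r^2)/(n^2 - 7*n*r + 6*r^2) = (-n + 4*r)/(-n + r)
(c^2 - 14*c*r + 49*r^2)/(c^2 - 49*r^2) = (c - 7*r)/(c + 7*r)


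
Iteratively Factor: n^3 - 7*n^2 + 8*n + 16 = (n - 4)*(n^2 - 3*n - 4) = (n - 4)^2*(n + 1)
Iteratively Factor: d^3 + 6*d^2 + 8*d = (d + 2)*(d^2 + 4*d) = (d + 2)*(d + 4)*(d)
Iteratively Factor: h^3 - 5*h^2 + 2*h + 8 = (h + 1)*(h^2 - 6*h + 8) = (h - 4)*(h + 1)*(h - 2)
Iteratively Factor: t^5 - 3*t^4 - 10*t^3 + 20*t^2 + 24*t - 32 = (t - 4)*(t^4 + t^3 - 6*t^2 - 4*t + 8) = (t - 4)*(t - 2)*(t^3 + 3*t^2 - 4) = (t - 4)*(t - 2)*(t + 2)*(t^2 + t - 2) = (t - 4)*(t - 2)*(t + 2)^2*(t - 1)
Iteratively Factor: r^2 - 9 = (r + 3)*(r - 3)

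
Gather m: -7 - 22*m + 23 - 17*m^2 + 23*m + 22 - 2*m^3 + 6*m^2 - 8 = -2*m^3 - 11*m^2 + m + 30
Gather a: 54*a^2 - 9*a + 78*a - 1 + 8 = 54*a^2 + 69*a + 7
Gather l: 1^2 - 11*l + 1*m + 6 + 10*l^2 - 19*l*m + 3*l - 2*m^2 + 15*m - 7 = 10*l^2 + l*(-19*m - 8) - 2*m^2 + 16*m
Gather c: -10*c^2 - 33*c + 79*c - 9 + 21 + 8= -10*c^2 + 46*c + 20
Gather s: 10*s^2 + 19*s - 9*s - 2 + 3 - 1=10*s^2 + 10*s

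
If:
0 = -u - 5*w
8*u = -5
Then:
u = -5/8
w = 1/8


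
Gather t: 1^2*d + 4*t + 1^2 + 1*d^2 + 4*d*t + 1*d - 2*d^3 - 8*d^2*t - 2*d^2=-2*d^3 - d^2 + 2*d + t*(-8*d^2 + 4*d + 4) + 1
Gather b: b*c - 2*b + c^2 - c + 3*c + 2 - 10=b*(c - 2) + c^2 + 2*c - 8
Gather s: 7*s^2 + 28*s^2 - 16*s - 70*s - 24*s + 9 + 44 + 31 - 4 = 35*s^2 - 110*s + 80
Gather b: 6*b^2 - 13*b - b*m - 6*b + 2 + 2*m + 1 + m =6*b^2 + b*(-m - 19) + 3*m + 3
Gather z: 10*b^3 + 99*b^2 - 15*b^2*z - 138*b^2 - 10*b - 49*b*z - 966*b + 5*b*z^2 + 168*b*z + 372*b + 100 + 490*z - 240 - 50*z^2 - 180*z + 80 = 10*b^3 - 39*b^2 - 604*b + z^2*(5*b - 50) + z*(-15*b^2 + 119*b + 310) - 60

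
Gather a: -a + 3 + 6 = 9 - a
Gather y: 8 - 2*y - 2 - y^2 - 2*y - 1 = -y^2 - 4*y + 5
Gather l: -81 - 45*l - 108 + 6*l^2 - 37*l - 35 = 6*l^2 - 82*l - 224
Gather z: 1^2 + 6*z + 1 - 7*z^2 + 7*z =-7*z^2 + 13*z + 2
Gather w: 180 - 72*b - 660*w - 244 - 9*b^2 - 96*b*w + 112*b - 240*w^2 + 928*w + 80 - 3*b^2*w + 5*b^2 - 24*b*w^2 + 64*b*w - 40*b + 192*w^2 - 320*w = -4*b^2 + w^2*(-24*b - 48) + w*(-3*b^2 - 32*b - 52) + 16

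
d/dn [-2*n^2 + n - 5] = 1 - 4*n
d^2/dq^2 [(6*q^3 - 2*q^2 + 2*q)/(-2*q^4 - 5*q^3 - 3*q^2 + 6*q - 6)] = 4*q*(-12*q^8 + 12*q^7 + 60*q^6 - 268*q^5 + 141*q^4 + 405*q^3 - 165*q^2 + 450*q - 270)/(8*q^12 + 60*q^11 + 186*q^10 + 233*q^9 - 9*q^8 - 171*q^7 + 369*q^6 + 486*q^5 - 378*q^4 - 324*q^3 + 972*q^2 - 648*q + 216)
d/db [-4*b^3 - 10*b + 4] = -12*b^2 - 10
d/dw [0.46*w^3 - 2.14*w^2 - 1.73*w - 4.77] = 1.38*w^2 - 4.28*w - 1.73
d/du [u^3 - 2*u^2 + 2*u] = 3*u^2 - 4*u + 2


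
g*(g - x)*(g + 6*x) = g^3 + 5*g^2*x - 6*g*x^2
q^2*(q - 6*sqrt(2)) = q^3 - 6*sqrt(2)*q^2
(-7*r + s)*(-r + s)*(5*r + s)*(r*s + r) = 35*r^4*s + 35*r^4 - 33*r^3*s^2 - 33*r^3*s - 3*r^2*s^3 - 3*r^2*s^2 + r*s^4 + r*s^3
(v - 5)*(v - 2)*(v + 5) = v^3 - 2*v^2 - 25*v + 50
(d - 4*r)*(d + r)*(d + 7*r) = d^3 + 4*d^2*r - 25*d*r^2 - 28*r^3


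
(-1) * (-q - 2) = q + 2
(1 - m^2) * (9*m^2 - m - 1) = -9*m^4 + m^3 + 10*m^2 - m - 1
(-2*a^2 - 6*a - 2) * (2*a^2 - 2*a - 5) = -4*a^4 - 8*a^3 + 18*a^2 + 34*a + 10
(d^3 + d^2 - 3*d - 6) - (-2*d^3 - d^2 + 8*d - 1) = 3*d^3 + 2*d^2 - 11*d - 5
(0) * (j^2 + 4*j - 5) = 0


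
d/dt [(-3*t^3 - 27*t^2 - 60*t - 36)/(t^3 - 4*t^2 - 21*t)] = 3*(13*t^4 + 82*t^3 + 145*t^2 - 96*t - 252)/(t^2*(t^4 - 8*t^3 - 26*t^2 + 168*t + 441))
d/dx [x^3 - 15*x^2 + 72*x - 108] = 3*x^2 - 30*x + 72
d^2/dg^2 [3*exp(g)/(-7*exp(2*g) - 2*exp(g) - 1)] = (-147*exp(4*g) + 42*exp(3*g) + 126*exp(2*g) + 6*exp(g) - 3)*exp(g)/(343*exp(6*g) + 294*exp(5*g) + 231*exp(4*g) + 92*exp(3*g) + 33*exp(2*g) + 6*exp(g) + 1)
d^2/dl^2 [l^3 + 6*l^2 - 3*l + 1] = 6*l + 12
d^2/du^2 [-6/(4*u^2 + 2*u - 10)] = 6*(4*u^2 + 2*u - (4*u + 1)^2 - 10)/(2*u^2 + u - 5)^3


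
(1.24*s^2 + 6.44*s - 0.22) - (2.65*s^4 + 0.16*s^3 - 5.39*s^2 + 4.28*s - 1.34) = -2.65*s^4 - 0.16*s^3 + 6.63*s^2 + 2.16*s + 1.12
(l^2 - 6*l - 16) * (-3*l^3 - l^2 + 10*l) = -3*l^5 + 17*l^4 + 64*l^3 - 44*l^2 - 160*l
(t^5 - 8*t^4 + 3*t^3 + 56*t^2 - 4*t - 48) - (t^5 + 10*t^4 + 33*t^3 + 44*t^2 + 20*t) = -18*t^4 - 30*t^3 + 12*t^2 - 24*t - 48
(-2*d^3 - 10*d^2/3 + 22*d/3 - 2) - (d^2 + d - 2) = -2*d^3 - 13*d^2/3 + 19*d/3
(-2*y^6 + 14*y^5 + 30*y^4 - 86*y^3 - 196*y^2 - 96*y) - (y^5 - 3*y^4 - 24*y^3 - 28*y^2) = -2*y^6 + 13*y^5 + 33*y^4 - 62*y^3 - 168*y^2 - 96*y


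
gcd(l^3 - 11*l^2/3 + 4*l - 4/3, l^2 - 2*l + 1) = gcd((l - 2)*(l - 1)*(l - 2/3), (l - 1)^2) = l - 1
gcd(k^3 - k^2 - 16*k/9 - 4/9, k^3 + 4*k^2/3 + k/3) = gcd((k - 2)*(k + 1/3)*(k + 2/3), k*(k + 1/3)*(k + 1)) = k + 1/3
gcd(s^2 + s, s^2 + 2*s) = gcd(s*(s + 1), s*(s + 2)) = s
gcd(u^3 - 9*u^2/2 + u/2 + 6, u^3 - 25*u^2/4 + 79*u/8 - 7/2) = u - 4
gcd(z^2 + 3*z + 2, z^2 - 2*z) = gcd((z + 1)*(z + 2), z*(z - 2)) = 1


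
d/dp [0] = 0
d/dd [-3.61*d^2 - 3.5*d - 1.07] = -7.22*d - 3.5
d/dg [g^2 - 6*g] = 2*g - 6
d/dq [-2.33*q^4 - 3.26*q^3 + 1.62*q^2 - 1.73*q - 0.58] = -9.32*q^3 - 9.78*q^2 + 3.24*q - 1.73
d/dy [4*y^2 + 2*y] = 8*y + 2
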